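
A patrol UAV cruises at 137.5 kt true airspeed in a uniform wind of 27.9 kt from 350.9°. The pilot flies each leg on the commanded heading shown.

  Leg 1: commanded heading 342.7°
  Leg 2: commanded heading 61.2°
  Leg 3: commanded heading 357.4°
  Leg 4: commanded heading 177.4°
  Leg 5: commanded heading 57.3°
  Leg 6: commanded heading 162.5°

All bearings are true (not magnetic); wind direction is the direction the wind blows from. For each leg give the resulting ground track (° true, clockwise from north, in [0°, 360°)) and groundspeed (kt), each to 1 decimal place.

Leg 1: heading 342.7°; drift -2.1° → track 340.6°, groundspeed 110.0 kt
Leg 2: heading 61.2°; drift +11.6° → track 72.8°, groundspeed 130.8 kt
Leg 3: heading 357.4°; drift +1.6° → track 359.0°, groundspeed 109.8 kt
Leg 4: heading 177.4°; drift -1.1° → track 176.3°, groundspeed 165.3 kt
Leg 5: heading 57.3°; drift +11.4° → track 68.7°, groundspeed 128.9 kt
Leg 6: heading 162.5°; drift +1.4° → track 163.9°, groundspeed 165.2 kt

Leg 1: track=340.6°, groundspeed=110.0 kt
Leg 2: track=72.8°, groundspeed=130.8 kt
Leg 3: track=359.0°, groundspeed=109.8 kt
Leg 4: track=176.3°, groundspeed=165.3 kt
Leg 5: track=68.7°, groundspeed=128.9 kt
Leg 6: track=163.9°, groundspeed=165.2 kt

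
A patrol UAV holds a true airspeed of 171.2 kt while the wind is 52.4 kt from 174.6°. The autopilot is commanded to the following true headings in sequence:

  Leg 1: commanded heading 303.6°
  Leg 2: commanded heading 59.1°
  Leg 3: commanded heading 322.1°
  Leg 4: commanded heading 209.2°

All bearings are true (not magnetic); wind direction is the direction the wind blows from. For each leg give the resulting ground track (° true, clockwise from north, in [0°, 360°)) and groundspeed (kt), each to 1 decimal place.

Leg 1: track=314.9°, groundspeed=208.2 kt
Leg 2: track=45.4°, groundspeed=199.4 kt
Leg 3: track=329.5°, groundspeed=217.2 kt
Leg 4: track=222.3°, groundspeed=131.5 kt

Leg 1: heading 303.6°; drift +11.3° → track 314.9°, groundspeed 208.2 kt
Leg 2: heading 59.1°; drift -13.7° → track 45.4°, groundspeed 199.4 kt
Leg 3: heading 322.1°; drift +7.4° → track 329.5°, groundspeed 217.2 kt
Leg 4: heading 209.2°; drift +13.1° → track 222.3°, groundspeed 131.5 kt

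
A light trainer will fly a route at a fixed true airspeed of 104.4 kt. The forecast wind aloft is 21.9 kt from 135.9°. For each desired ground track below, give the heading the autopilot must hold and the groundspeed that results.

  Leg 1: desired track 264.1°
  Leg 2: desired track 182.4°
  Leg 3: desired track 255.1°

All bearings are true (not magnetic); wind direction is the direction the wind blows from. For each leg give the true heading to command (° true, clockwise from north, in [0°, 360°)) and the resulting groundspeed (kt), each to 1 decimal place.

Leg 1: heading=254.6°, groundspeed=116.5 kt
Leg 2: heading=173.6°, groundspeed=88.1 kt
Leg 3: heading=244.5°, groundspeed=113.3 kt

Leg 1: desired track 264.1°; wind correction -9.5° → command heading 254.6°, groundspeed 116.5 kt
Leg 2: desired track 182.4°; wind correction -8.8° → command heading 173.6°, groundspeed 88.1 kt
Leg 3: desired track 255.1°; wind correction -10.6° → command heading 244.5°, groundspeed 113.3 kt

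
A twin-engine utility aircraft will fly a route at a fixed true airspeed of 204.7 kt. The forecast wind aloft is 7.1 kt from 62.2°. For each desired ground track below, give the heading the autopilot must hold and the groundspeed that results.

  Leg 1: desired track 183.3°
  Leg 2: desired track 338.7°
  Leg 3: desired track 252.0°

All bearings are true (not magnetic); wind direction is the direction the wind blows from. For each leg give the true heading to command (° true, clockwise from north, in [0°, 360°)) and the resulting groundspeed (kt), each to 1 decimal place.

Leg 1: heading=181.6°, groundspeed=208.3 kt
Leg 2: heading=340.7°, groundspeed=203.8 kt
Leg 3: heading=252.3°, groundspeed=211.7 kt

Leg 1: desired track 183.3°; wind correction -1.7° → command heading 181.6°, groundspeed 208.3 kt
Leg 2: desired track 338.7°; wind correction +2.0° → command heading 340.7°, groundspeed 203.8 kt
Leg 3: desired track 252.0°; wind correction +0.3° → command heading 252.3°, groundspeed 211.7 kt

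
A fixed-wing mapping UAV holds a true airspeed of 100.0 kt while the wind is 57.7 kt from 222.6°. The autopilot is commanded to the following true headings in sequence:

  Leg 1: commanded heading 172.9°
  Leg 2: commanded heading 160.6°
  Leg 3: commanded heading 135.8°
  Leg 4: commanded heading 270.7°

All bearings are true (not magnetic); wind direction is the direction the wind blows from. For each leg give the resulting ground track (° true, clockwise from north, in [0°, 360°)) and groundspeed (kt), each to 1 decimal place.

Leg 1: heading 172.9°; drift -35.1° → track 137.8°, groundspeed 76.6 kt
Leg 2: heading 160.6°; drift -34.9° → track 125.7°, groundspeed 88.9 kt
Leg 3: heading 135.8°; drift -30.8° → track 105.0°, groundspeed 112.6 kt
Leg 4: heading 270.7°; drift +34.9° → track 305.6°, groundspeed 75.0 kt

Leg 1: track=137.8°, groundspeed=76.6 kt
Leg 2: track=125.7°, groundspeed=88.9 kt
Leg 3: track=105.0°, groundspeed=112.6 kt
Leg 4: track=305.6°, groundspeed=75.0 kt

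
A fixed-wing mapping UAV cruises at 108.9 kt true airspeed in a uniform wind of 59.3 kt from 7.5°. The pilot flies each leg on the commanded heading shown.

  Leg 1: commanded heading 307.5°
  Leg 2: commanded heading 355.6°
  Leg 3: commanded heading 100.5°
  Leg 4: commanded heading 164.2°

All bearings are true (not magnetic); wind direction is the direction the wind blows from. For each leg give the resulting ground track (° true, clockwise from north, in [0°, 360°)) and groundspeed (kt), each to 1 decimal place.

Leg 1: track=274.6°, groundspeed=94.4 kt
Leg 2: track=342.1°, groundspeed=52.3 kt
Leg 3: track=128.4°, groundspeed=126.7 kt
Leg 4: track=172.4°, groundspeed=165.0 kt

Leg 1: heading 307.5°; drift -32.9° → track 274.6°, groundspeed 94.4 kt
Leg 2: heading 355.6°; drift -13.5° → track 342.1°, groundspeed 52.3 kt
Leg 3: heading 100.5°; drift +27.9° → track 128.4°, groundspeed 126.7 kt
Leg 4: heading 164.2°; drift +8.2° → track 172.4°, groundspeed 165.0 kt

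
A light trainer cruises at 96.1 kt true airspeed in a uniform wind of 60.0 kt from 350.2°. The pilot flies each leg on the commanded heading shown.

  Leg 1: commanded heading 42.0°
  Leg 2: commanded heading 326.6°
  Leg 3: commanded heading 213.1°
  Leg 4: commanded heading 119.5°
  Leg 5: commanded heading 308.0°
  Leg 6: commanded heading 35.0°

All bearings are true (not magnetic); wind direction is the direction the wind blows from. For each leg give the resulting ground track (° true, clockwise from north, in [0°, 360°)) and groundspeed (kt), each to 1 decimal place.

Leg 1: track=80.6°, groundspeed=75.5 kt
Leg 2: track=296.3°, groundspeed=47.6 kt
Leg 3: track=196.8°, groundspeed=145.9 kt
Leg 4: track=138.6°, groundspeed=141.9 kt
Leg 5: track=270.0°, groundspeed=65.5 kt
Leg 6: track=73.3°, groundspeed=68.2 kt

Leg 1: heading 42.0°; drift +38.6° → track 80.6°, groundspeed 75.5 kt
Leg 2: heading 326.6°; drift -30.3° → track 296.3°, groundspeed 47.6 kt
Leg 3: heading 213.1°; drift -16.3° → track 196.8°, groundspeed 145.9 kt
Leg 4: heading 119.5°; drift +19.1° → track 138.6°, groundspeed 141.9 kt
Leg 5: heading 308.0°; drift -38.0° → track 270.0°, groundspeed 65.5 kt
Leg 6: heading 35.0°; drift +38.3° → track 73.3°, groundspeed 68.2 kt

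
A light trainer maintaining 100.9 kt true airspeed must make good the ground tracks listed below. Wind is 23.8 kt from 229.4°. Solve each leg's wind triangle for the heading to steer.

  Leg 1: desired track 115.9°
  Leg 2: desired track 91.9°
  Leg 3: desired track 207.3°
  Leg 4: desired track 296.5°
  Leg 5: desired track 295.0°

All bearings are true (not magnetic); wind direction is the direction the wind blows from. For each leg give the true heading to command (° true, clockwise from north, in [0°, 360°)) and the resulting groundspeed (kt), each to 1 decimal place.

Leg 1: desired track 115.9°; wind correction +12.5° → command heading 128.4°, groundspeed 108.0 kt
Leg 2: desired track 91.9°; wind correction +9.2° → command heading 101.1°, groundspeed 117.2 kt
Leg 3: desired track 207.3°; wind correction +5.1° → command heading 212.4°, groundspeed 78.5 kt
Leg 4: desired track 296.5°; wind correction -12.5° → command heading 284.0°, groundspeed 89.2 kt
Leg 5: desired track 295.0°; wind correction -12.4° → command heading 282.6°, groundspeed 88.7 kt

Leg 1: heading=128.4°, groundspeed=108.0 kt
Leg 2: heading=101.1°, groundspeed=117.2 kt
Leg 3: heading=212.4°, groundspeed=78.5 kt
Leg 4: heading=284.0°, groundspeed=89.2 kt
Leg 5: heading=282.6°, groundspeed=88.7 kt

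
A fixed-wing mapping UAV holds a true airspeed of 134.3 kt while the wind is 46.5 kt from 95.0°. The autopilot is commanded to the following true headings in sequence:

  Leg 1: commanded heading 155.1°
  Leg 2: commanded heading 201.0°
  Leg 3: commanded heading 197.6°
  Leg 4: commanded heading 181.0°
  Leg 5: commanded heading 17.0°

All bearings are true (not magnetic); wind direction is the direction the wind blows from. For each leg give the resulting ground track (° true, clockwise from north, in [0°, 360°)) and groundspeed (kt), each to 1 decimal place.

Leg 1: heading 155.1°; drift +19.9° → track 175.0°, groundspeed 118.2 kt
Leg 2: heading 201.0°; drift +16.9° → track 217.9°, groundspeed 153.8 kt
Leg 3: heading 197.6°; drift +17.4° → track 215.0°, groundspeed 151.4 kt
Leg 4: heading 181.0°; drift +19.5° → track 200.5°, groundspeed 139.0 kt
Leg 5: heading 17.0°; drift -20.0° → track 357.0°, groundspeed 132.7 kt

Leg 1: track=175.0°, groundspeed=118.2 kt
Leg 2: track=217.9°, groundspeed=153.8 kt
Leg 3: track=215.0°, groundspeed=151.4 kt
Leg 4: track=200.5°, groundspeed=139.0 kt
Leg 5: track=357.0°, groundspeed=132.7 kt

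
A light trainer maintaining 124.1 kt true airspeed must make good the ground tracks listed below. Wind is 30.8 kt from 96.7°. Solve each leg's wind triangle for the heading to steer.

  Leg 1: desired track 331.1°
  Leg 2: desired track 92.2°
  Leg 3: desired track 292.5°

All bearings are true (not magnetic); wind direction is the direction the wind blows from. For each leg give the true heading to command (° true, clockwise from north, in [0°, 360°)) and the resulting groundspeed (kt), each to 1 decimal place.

Leg 1: desired track 331.1°; wind correction +11.6° → command heading 342.7°, groundspeed 139.5 kt
Leg 2: desired track 92.2°; wind correction +1.1° → command heading 93.3°, groundspeed 93.4 kt
Leg 3: desired track 292.5°; wind correction +3.9° → command heading 296.4°, groundspeed 153.5 kt

Leg 1: heading=342.7°, groundspeed=139.5 kt
Leg 2: heading=93.3°, groundspeed=93.4 kt
Leg 3: heading=296.4°, groundspeed=153.5 kt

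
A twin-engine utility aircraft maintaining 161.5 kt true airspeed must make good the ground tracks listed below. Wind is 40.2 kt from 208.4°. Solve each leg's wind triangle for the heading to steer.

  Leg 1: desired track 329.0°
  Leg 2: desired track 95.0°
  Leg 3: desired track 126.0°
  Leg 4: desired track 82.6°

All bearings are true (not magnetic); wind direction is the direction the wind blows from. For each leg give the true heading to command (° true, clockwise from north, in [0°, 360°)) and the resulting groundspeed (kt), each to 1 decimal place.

Leg 1: heading=316.6°, groundspeed=178.2 kt
Leg 2: heading=108.2°, groundspeed=173.2 kt
Leg 3: heading=140.3°, groundspeed=151.2 kt
Leg 4: heading=94.2°, groundspeed=181.7 kt

Leg 1: desired track 329.0°; wind correction -12.4° → command heading 316.6°, groundspeed 178.2 kt
Leg 2: desired track 95.0°; wind correction +13.2° → command heading 108.2°, groundspeed 173.2 kt
Leg 3: desired track 126.0°; wind correction +14.3° → command heading 140.3°, groundspeed 151.2 kt
Leg 4: desired track 82.6°; wind correction +11.6° → command heading 94.2°, groundspeed 181.7 kt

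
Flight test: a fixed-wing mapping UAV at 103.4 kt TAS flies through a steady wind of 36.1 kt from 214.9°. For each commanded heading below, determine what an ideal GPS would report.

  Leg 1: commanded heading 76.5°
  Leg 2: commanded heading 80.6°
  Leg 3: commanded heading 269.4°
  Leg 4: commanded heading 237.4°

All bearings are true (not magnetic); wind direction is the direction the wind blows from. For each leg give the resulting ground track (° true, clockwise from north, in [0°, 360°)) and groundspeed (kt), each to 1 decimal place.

Leg 1: heading 76.5°; drift -10.4° → track 66.1°, groundspeed 132.6 kt
Leg 2: heading 80.6°; drift -11.4° → track 69.2°, groundspeed 131.2 kt
Leg 3: heading 269.4°; drift +19.6° → track 289.0°, groundspeed 87.5 kt
Leg 4: heading 237.4°; drift +11.2° → track 248.6°, groundspeed 71.4 kt

Leg 1: track=66.1°, groundspeed=132.6 kt
Leg 2: track=69.2°, groundspeed=131.2 kt
Leg 3: track=289.0°, groundspeed=87.5 kt
Leg 4: track=248.6°, groundspeed=71.4 kt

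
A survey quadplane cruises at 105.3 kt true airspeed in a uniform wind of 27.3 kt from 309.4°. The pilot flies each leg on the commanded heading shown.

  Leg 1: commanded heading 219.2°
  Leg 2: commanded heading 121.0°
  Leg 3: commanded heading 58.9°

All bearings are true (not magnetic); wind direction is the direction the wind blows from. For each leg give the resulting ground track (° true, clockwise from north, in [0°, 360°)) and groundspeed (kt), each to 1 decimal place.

Leg 1: track=204.7°, groundspeed=108.9 kt
Leg 2: track=122.7°, groundspeed=132.4 kt
Leg 3: track=71.6°, groundspeed=117.3 kt

Leg 1: heading 219.2°; drift -14.5° → track 204.7°, groundspeed 108.9 kt
Leg 2: heading 121.0°; drift +1.7° → track 122.7°, groundspeed 132.4 kt
Leg 3: heading 58.9°; drift +12.7° → track 71.6°, groundspeed 117.3 kt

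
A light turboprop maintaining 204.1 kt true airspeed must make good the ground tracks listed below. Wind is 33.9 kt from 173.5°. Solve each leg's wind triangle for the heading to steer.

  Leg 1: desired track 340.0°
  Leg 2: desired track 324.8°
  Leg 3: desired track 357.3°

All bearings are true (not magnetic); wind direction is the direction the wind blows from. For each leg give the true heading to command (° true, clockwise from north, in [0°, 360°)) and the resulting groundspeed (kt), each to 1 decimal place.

Leg 1: heading=337.8°, groundspeed=236.9 kt
Leg 2: heading=320.2°, groundspeed=233.2 kt
Leg 3: heading=357.9°, groundspeed=237.9 kt

Leg 1: desired track 340.0°; wind correction -2.2° → command heading 337.8°, groundspeed 236.9 kt
Leg 2: desired track 324.8°; wind correction -4.6° → command heading 320.2°, groundspeed 233.2 kt
Leg 3: desired track 357.3°; wind correction +0.6° → command heading 357.9°, groundspeed 237.9 kt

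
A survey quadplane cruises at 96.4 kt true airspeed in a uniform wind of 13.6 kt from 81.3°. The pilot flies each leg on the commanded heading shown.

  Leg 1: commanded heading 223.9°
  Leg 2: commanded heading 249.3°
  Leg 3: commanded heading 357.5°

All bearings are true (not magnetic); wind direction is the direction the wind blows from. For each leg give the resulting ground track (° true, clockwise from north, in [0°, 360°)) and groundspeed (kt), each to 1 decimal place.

Leg 1: heading 223.9°; drift +4.4° → track 228.3°, groundspeed 107.5 kt
Leg 2: heading 249.3°; drift +1.5° → track 250.8°, groundspeed 109.7 kt
Leg 3: heading 357.5°; drift -8.1° → track 349.4°, groundspeed 95.9 kt

Leg 1: track=228.3°, groundspeed=107.5 kt
Leg 2: track=250.8°, groundspeed=109.7 kt
Leg 3: track=349.4°, groundspeed=95.9 kt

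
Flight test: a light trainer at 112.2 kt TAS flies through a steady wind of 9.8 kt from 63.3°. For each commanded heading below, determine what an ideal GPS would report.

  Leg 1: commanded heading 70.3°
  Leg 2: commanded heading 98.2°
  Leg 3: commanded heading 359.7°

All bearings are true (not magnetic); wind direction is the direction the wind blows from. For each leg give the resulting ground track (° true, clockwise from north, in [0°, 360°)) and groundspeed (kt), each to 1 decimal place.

Leg 1: heading 70.3°; drift +0.7° → track 71.0°, groundspeed 102.5 kt
Leg 2: heading 98.2°; drift +3.1° → track 101.3°, groundspeed 104.3 kt
Leg 3: heading 359.7°; drift -4.7° → track 355.0°, groundspeed 108.2 kt

Leg 1: track=71.0°, groundspeed=102.5 kt
Leg 2: track=101.3°, groundspeed=104.3 kt
Leg 3: track=355.0°, groundspeed=108.2 kt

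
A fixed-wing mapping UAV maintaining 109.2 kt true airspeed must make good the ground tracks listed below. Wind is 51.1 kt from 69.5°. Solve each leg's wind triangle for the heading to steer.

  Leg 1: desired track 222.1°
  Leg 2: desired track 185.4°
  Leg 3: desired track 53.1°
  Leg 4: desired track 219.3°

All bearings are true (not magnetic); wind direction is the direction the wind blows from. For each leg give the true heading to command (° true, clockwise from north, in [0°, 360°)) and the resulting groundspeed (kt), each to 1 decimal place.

Leg 1: heading=209.7°, groundspeed=152.0 kt
Leg 2: heading=160.5°, groundspeed=121.4 kt
Leg 3: heading=60.7°, groundspeed=59.2 kt
Leg 4: heading=205.7°, groundspeed=150.3 kt

Leg 1: desired track 222.1°; wind correction -12.4° → command heading 209.7°, groundspeed 152.0 kt
Leg 2: desired track 185.4°; wind correction -24.9° → command heading 160.5°, groundspeed 121.4 kt
Leg 3: desired track 53.1°; wind correction +7.6° → command heading 60.7°, groundspeed 59.2 kt
Leg 4: desired track 219.3°; wind correction -13.6° → command heading 205.7°, groundspeed 150.3 kt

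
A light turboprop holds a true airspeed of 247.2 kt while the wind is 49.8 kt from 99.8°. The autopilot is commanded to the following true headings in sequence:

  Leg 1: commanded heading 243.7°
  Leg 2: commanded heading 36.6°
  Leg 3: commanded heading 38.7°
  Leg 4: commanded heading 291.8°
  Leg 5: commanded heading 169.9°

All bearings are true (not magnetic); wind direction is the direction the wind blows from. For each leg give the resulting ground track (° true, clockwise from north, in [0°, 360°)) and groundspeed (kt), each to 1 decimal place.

Leg 1: heading 243.7°; drift +5.8° → track 249.5°, groundspeed 288.9 kt
Leg 2: heading 36.6°; drift -11.2° → track 25.4°, groundspeed 229.1 kt
Leg 3: heading 38.7°; drift -11.1° → track 27.6°, groundspeed 227.4 kt
Leg 4: heading 291.8°; drift -2.0° → track 289.8°, groundspeed 296.1 kt
Leg 5: heading 169.9°; drift +11.5° → track 181.4°, groundspeed 235.0 kt

Leg 1: track=249.5°, groundspeed=288.9 kt
Leg 2: track=25.4°, groundspeed=229.1 kt
Leg 3: track=27.6°, groundspeed=227.4 kt
Leg 4: track=289.8°, groundspeed=296.1 kt
Leg 5: track=181.4°, groundspeed=235.0 kt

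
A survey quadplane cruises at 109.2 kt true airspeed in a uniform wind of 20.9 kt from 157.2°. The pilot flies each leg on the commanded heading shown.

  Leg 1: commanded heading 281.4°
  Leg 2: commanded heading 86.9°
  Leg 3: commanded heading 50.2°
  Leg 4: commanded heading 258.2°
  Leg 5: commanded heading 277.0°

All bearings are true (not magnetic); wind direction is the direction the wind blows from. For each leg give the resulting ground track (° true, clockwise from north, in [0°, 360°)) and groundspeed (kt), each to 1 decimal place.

Leg 1: heading 281.4°; drift +8.1° → track 289.5°, groundspeed 122.2 kt
Leg 2: heading 86.9°; drift -10.9° → track 76.0°, groundspeed 104.0 kt
Leg 3: heading 50.2°; drift -9.8° → track 40.4°, groundspeed 117.0 kt
Leg 4: heading 258.2°; drift +10.3° → track 268.5°, groundspeed 115.0 kt
Leg 5: heading 277.0°; drift +8.6° → track 285.6°, groundspeed 121.0 kt

Leg 1: track=289.5°, groundspeed=122.2 kt
Leg 2: track=76.0°, groundspeed=104.0 kt
Leg 3: track=40.4°, groundspeed=117.0 kt
Leg 4: track=268.5°, groundspeed=115.0 kt
Leg 5: track=285.6°, groundspeed=121.0 kt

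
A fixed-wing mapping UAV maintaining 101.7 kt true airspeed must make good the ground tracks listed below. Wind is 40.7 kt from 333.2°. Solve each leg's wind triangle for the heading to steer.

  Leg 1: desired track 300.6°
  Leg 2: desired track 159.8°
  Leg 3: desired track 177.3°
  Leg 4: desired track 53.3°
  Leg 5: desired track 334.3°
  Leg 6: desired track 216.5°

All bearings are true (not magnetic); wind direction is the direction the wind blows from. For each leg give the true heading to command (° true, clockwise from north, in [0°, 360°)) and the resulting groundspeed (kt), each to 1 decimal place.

Leg 1: heading=313.1°, groundspeed=65.0 kt
Leg 2: heading=162.4°, groundspeed=142.0 kt
Leg 3: heading=186.7°, groundspeed=137.5 kt
Leg 4: heading=30.1°, groundspeed=86.5 kt
Leg 5: heading=333.9°, groundspeed=61.0 kt
Leg 6: heading=237.4°, groundspeed=113.3 kt

Leg 1: desired track 300.6°; wind correction +12.5° → command heading 313.1°, groundspeed 65.0 kt
Leg 2: desired track 159.8°; wind correction +2.6° → command heading 162.4°, groundspeed 142.0 kt
Leg 3: desired track 177.3°; wind correction +9.4° → command heading 186.7°, groundspeed 137.5 kt
Leg 4: desired track 53.3°; wind correction -23.2° → command heading 30.1°, groundspeed 86.5 kt
Leg 5: desired track 334.3°; wind correction -0.4° → command heading 333.9°, groundspeed 61.0 kt
Leg 6: desired track 216.5°; wind correction +20.9° → command heading 237.4°, groundspeed 113.3 kt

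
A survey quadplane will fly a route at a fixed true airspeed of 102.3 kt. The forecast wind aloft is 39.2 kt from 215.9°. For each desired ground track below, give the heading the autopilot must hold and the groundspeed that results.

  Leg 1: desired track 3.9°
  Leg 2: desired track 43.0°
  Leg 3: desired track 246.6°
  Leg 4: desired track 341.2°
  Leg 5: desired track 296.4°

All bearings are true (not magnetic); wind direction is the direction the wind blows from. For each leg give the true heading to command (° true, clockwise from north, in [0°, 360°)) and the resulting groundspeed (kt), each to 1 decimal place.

Leg 1: desired track 3.9°; wind correction -11.7° → command heading 352.2°, groundspeed 133.4 kt
Leg 2: desired track 43.0°; wind correction +2.7° → command heading 45.7°, groundspeed 141.1 kt
Leg 3: desired track 246.6°; wind correction -11.3° → command heading 235.3°, groundspeed 66.6 kt
Leg 4: desired track 341.2°; wind correction -18.2° → command heading 323.0°, groundspeed 119.8 kt
Leg 5: desired track 296.4°; wind correction -22.2° → command heading 274.2°, groundspeed 88.2 kt

Leg 1: heading=352.2°, groundspeed=133.4 kt
Leg 2: heading=45.7°, groundspeed=141.1 kt
Leg 3: heading=235.3°, groundspeed=66.6 kt
Leg 4: heading=323.0°, groundspeed=119.8 kt
Leg 5: heading=274.2°, groundspeed=88.2 kt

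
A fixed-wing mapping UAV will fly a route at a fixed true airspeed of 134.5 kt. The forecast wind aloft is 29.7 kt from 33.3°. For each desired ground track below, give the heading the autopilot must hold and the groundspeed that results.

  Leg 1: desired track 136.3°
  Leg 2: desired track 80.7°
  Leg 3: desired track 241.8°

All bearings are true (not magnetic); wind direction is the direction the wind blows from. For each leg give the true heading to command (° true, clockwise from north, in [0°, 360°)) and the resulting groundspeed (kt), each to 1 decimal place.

Leg 1: desired track 136.3°; wind correction -12.4° → command heading 123.9°, groundspeed 138.0 kt
Leg 2: desired track 80.7°; wind correction -9.4° → command heading 71.3°, groundspeed 112.6 kt
Leg 3: desired track 241.8°; wind correction +6.0° → command heading 247.8°, groundspeed 159.9 kt

Leg 1: heading=123.9°, groundspeed=138.0 kt
Leg 2: heading=71.3°, groundspeed=112.6 kt
Leg 3: heading=247.8°, groundspeed=159.9 kt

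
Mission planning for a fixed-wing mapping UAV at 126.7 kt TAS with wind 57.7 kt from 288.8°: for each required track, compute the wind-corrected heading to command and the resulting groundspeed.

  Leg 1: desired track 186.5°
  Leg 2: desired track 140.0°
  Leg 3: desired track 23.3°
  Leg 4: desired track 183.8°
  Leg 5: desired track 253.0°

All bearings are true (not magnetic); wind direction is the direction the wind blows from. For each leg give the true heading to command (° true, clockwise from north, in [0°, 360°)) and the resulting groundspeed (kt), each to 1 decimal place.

Leg 1: heading=212.9°, groundspeed=125.8 kt
Leg 2: heading=153.6°, groundspeed=172.5 kt
Leg 3: heading=356.3°, groundspeed=117.4 kt
Leg 4: heading=209.9°, groundspeed=128.7 kt
Leg 5: heading=268.4°, groundspeed=75.3 kt

Leg 1: desired track 186.5°; wind correction +26.4° → command heading 212.9°, groundspeed 125.8 kt
Leg 2: desired track 140.0°; wind correction +13.6° → command heading 153.6°, groundspeed 172.5 kt
Leg 3: desired track 23.3°; wind correction -27.0° → command heading 356.3°, groundspeed 117.4 kt
Leg 4: desired track 183.8°; wind correction +26.1° → command heading 209.9°, groundspeed 128.7 kt
Leg 5: desired track 253.0°; wind correction +15.4° → command heading 268.4°, groundspeed 75.3 kt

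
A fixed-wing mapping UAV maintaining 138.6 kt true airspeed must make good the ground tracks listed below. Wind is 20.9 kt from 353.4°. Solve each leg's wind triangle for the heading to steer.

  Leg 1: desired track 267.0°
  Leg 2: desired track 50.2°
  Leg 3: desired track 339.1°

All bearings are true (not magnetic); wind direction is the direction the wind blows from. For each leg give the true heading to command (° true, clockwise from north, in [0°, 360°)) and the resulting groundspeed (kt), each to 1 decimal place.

Leg 1: desired track 267.0°; wind correction +8.7° → command heading 275.7°, groundspeed 135.7 kt
Leg 2: desired track 50.2°; wind correction -7.2° → command heading 43.0°, groundspeed 126.0 kt
Leg 3: desired track 339.1°; wind correction +2.1° → command heading 341.2°, groundspeed 118.3 kt

Leg 1: heading=275.7°, groundspeed=135.7 kt
Leg 2: heading=43.0°, groundspeed=126.0 kt
Leg 3: heading=341.2°, groundspeed=118.3 kt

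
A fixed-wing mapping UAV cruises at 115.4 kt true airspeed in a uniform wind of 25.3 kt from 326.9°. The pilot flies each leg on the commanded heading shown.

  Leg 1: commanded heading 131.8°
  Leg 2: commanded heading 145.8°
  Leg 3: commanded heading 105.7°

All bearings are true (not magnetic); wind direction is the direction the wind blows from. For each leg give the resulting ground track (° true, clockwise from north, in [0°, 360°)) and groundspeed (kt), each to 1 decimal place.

Leg 1: track=134.5°, groundspeed=140.0 kt
Leg 2: track=146.0°, groundspeed=140.7 kt
Leg 3: track=112.8°, groundspeed=135.5 kt

Leg 1: heading 131.8°; drift +2.7° → track 134.5°, groundspeed 140.0 kt
Leg 2: heading 145.8°; drift +0.2° → track 146.0°, groundspeed 140.7 kt
Leg 3: heading 105.7°; drift +7.1° → track 112.8°, groundspeed 135.5 kt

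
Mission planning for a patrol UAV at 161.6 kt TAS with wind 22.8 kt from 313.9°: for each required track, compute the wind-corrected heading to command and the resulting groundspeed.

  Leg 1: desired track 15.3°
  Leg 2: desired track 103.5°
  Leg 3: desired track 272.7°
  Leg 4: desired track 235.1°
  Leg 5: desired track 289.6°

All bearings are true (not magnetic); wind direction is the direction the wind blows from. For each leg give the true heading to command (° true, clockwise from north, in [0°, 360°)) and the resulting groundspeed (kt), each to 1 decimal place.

Leg 1: desired track 15.3°; wind correction -7.1° → command heading 8.2°, groundspeed 149.4 kt
Leg 2: desired track 103.5°; wind correction -4.1° → command heading 99.4°, groundspeed 180.9 kt
Leg 3: desired track 272.7°; wind correction +5.3° → command heading 278.0°, groundspeed 143.7 kt
Leg 4: desired track 235.1°; wind correction +8.0° → command heading 243.1°, groundspeed 155.6 kt
Leg 5: desired track 289.6°; wind correction +3.3° → command heading 292.9°, groundspeed 140.5 kt

Leg 1: heading=8.2°, groundspeed=149.4 kt
Leg 2: heading=99.4°, groundspeed=180.9 kt
Leg 3: heading=278.0°, groundspeed=143.7 kt
Leg 4: heading=243.1°, groundspeed=155.6 kt
Leg 5: heading=292.9°, groundspeed=140.5 kt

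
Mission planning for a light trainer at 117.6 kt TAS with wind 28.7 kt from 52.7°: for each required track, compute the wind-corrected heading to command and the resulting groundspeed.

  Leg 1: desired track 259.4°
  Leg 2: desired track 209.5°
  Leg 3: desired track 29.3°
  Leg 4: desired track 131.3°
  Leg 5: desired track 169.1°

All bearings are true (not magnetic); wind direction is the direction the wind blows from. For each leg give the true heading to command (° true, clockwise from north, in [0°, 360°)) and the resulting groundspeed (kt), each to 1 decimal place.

Leg 1: heading=265.7°, groundspeed=142.5 kt
Leg 2: heading=204.0°, groundspeed=143.4 kt
Leg 3: heading=34.9°, groundspeed=90.7 kt
Leg 4: heading=117.5°, groundspeed=108.5 kt
Leg 5: heading=156.5°, groundspeed=127.5 kt

Leg 1: desired track 259.4°; wind correction +6.3° → command heading 265.7°, groundspeed 142.5 kt
Leg 2: desired track 209.5°; wind correction -5.5° → command heading 204.0°, groundspeed 143.4 kt
Leg 3: desired track 29.3°; wind correction +5.6° → command heading 34.9°, groundspeed 90.7 kt
Leg 4: desired track 131.3°; wind correction -13.8° → command heading 117.5°, groundspeed 108.5 kt
Leg 5: desired track 169.1°; wind correction -12.6° → command heading 156.5°, groundspeed 127.5 kt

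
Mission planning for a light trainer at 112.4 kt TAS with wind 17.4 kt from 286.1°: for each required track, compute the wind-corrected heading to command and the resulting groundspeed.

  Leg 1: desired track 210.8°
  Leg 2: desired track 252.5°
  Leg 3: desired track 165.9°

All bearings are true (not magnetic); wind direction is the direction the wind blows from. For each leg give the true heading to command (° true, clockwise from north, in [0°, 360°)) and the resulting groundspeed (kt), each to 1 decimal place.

Leg 1: desired track 210.8°; wind correction +8.6° → command heading 219.4°, groundspeed 106.7 kt
Leg 2: desired track 252.5°; wind correction +4.9° → command heading 257.4°, groundspeed 97.5 kt
Leg 3: desired track 165.9°; wind correction +7.7° → command heading 173.6°, groundspeed 120.1 kt

Leg 1: heading=219.4°, groundspeed=106.7 kt
Leg 2: heading=257.4°, groundspeed=97.5 kt
Leg 3: heading=173.6°, groundspeed=120.1 kt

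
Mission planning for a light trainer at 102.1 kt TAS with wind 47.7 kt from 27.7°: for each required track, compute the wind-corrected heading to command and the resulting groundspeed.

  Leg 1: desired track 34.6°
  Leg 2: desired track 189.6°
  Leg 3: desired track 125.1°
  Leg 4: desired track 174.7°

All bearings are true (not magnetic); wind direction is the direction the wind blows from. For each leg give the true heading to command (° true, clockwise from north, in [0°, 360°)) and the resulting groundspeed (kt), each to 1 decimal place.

Leg 1: heading=31.4°, groundspeed=54.6 kt
Leg 2: heading=181.3°, groundspeed=146.4 kt
Leg 3: heading=97.5°, groundspeed=96.6 kt
Leg 4: heading=160.0°, groundspeed=138.7 kt

Leg 1: desired track 34.6°; wind correction -3.2° → command heading 31.4°, groundspeed 54.6 kt
Leg 2: desired track 189.6°; wind correction -8.3° → command heading 181.3°, groundspeed 146.4 kt
Leg 3: desired track 125.1°; wind correction -27.6° → command heading 97.5°, groundspeed 96.6 kt
Leg 4: desired track 174.7°; wind correction -14.7° → command heading 160.0°, groundspeed 138.7 kt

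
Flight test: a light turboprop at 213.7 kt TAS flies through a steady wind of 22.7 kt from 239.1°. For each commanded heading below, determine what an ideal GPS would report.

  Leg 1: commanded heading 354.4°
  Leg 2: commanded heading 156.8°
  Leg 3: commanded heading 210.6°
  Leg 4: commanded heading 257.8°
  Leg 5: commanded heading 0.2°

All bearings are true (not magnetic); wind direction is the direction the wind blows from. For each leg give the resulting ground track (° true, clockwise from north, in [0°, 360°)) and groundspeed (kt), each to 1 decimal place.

Leg 1: heading 354.4°; drift +5.2° → track 359.6°, groundspeed 224.3 kt
Leg 2: heading 156.8°; drift -6.1° → track 150.7°, groundspeed 211.9 kt
Leg 3: heading 210.6°; drift -3.2° → track 207.4°, groundspeed 194.1 kt
Leg 4: heading 257.8°; drift +2.2° → track 260.0°, groundspeed 192.3 kt
Leg 5: heading 0.2°; drift +4.9° → track 5.1°, groundspeed 226.3 kt

Leg 1: track=359.6°, groundspeed=224.3 kt
Leg 2: track=150.7°, groundspeed=211.9 kt
Leg 3: track=207.4°, groundspeed=194.1 kt
Leg 4: track=260.0°, groundspeed=192.3 kt
Leg 5: track=5.1°, groundspeed=226.3 kt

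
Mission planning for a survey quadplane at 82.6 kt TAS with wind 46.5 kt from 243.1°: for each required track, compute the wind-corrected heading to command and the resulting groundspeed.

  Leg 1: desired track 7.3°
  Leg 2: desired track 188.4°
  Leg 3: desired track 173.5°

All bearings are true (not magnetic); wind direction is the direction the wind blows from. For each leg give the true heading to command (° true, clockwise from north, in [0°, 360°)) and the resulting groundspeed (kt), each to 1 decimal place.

Leg 1: heading=339.6°, groundspeed=99.2 kt
Leg 2: heading=215.8°, groundspeed=46.5 kt
Leg 3: heading=205.3°, groundspeed=54.0 kt

Leg 1: desired track 7.3°; wind correction -27.7° → command heading 339.6°, groundspeed 99.2 kt
Leg 2: desired track 188.4°; wind correction +27.4° → command heading 215.8°, groundspeed 46.5 kt
Leg 3: desired track 173.5°; wind correction +31.8° → command heading 205.3°, groundspeed 54.0 kt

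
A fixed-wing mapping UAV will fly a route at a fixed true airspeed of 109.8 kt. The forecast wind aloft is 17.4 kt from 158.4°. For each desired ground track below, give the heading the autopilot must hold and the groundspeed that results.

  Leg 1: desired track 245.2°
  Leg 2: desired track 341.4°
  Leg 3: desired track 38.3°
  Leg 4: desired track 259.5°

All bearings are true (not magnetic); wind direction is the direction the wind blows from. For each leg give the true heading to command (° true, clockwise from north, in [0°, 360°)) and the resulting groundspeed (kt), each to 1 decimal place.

Leg 1: heading=236.1°, groundspeed=107.4 kt
Leg 2: heading=341.9°, groundspeed=127.2 kt
Leg 3: heading=46.2°, groundspeed=117.5 kt
Leg 4: heading=250.6°, groundspeed=111.8 kt

Leg 1: desired track 245.2°; wind correction -9.1° → command heading 236.1°, groundspeed 107.4 kt
Leg 2: desired track 341.4°; wind correction +0.5° → command heading 341.9°, groundspeed 127.2 kt
Leg 3: desired track 38.3°; wind correction +7.9° → command heading 46.2°, groundspeed 117.5 kt
Leg 4: desired track 259.5°; wind correction -8.9° → command heading 250.6°, groundspeed 111.8 kt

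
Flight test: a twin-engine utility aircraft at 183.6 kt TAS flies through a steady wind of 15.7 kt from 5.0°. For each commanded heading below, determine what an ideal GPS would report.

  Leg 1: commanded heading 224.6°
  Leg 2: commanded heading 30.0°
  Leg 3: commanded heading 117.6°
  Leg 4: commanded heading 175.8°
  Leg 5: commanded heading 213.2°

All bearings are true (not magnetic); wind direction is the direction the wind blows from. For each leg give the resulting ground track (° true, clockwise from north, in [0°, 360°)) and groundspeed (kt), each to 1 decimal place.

Leg 1: heading 224.6°; drift -2.9° → track 221.7°, groundspeed 196.0 kt
Leg 2: heading 30.0°; drift +2.2° → track 32.2°, groundspeed 169.5 kt
Leg 3: heading 117.6°; drift +4.4° → track 122.0°, groundspeed 190.2 kt
Leg 4: heading 175.8°; drift +0.7° → track 176.5°, groundspeed 199.1 kt
Leg 5: heading 213.2°; drift -2.2° → track 211.0°, groundspeed 197.6 kt

Leg 1: track=221.7°, groundspeed=196.0 kt
Leg 2: track=32.2°, groundspeed=169.5 kt
Leg 3: track=122.0°, groundspeed=190.2 kt
Leg 4: track=176.5°, groundspeed=199.1 kt
Leg 5: track=211.0°, groundspeed=197.6 kt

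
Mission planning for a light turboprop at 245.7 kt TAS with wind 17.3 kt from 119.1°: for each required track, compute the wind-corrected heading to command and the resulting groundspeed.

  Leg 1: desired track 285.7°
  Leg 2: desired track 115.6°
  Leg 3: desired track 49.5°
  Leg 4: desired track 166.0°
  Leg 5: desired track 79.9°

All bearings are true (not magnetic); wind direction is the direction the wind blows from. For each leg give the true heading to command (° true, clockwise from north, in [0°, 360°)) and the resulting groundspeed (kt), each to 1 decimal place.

Leg 1: heading=284.8°, groundspeed=262.5 kt
Leg 2: heading=115.8°, groundspeed=228.4 kt
Leg 3: heading=53.3°, groundspeed=239.1 kt
Leg 4: heading=163.1°, groundspeed=233.6 kt
Leg 5: heading=82.5°, groundspeed=232.1 kt

Leg 1: desired track 285.7°; wind correction -0.9° → command heading 284.8°, groundspeed 262.5 kt
Leg 2: desired track 115.6°; wind correction +0.2° → command heading 115.8°, groundspeed 228.4 kt
Leg 3: desired track 49.5°; wind correction +3.8° → command heading 53.3°, groundspeed 239.1 kt
Leg 4: desired track 166.0°; wind correction -2.9° → command heading 163.1°, groundspeed 233.6 kt
Leg 5: desired track 79.9°; wind correction +2.6° → command heading 82.5°, groundspeed 232.1 kt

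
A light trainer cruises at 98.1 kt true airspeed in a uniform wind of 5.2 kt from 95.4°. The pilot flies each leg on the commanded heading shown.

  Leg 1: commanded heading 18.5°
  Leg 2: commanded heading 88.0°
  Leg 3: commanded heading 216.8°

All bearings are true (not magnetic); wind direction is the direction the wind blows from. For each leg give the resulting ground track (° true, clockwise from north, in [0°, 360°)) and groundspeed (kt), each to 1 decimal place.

Leg 1: heading 18.5°; drift -3.0° → track 15.5°, groundspeed 97.1 kt
Leg 2: heading 88.0°; drift -0.4° → track 87.6°, groundspeed 92.9 kt
Leg 3: heading 216.8°; drift +2.5° → track 219.3°, groundspeed 100.9 kt

Leg 1: track=15.5°, groundspeed=97.1 kt
Leg 2: track=87.6°, groundspeed=92.9 kt
Leg 3: track=219.3°, groundspeed=100.9 kt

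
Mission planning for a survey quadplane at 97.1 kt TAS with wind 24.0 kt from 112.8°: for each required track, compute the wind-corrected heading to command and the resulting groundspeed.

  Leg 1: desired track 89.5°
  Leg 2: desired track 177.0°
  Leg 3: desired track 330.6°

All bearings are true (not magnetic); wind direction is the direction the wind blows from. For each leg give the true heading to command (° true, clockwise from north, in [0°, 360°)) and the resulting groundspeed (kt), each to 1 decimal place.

Leg 1: desired track 89.5°; wind correction +5.6° → command heading 95.1°, groundspeed 74.6 kt
Leg 2: desired track 177.0°; wind correction -12.9° → command heading 164.1°, groundspeed 84.2 kt
Leg 3: desired track 330.6°; wind correction +8.7° → command heading 339.3°, groundspeed 114.9 kt

Leg 1: heading=95.1°, groundspeed=74.6 kt
Leg 2: heading=164.1°, groundspeed=84.2 kt
Leg 3: heading=339.3°, groundspeed=114.9 kt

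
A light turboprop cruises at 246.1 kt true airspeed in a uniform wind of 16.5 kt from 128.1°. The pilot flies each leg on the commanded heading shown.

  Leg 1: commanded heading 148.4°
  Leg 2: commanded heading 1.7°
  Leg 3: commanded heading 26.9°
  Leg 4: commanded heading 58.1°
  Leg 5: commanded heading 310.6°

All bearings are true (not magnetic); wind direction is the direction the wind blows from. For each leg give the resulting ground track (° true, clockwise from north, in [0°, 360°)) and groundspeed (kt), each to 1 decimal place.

Leg 1: heading 148.4°; drift +1.4° → track 149.8°, groundspeed 230.7 kt
Leg 2: heading 1.7°; drift -3.0° → track 358.7°, groundspeed 256.2 kt
Leg 3: heading 26.9°; drift -3.7° → track 23.2°, groundspeed 249.8 kt
Leg 4: heading 58.1°; drift -3.7° → track 54.4°, groundspeed 241.0 kt
Leg 5: heading 310.6°; drift -0.2° → track 310.4°, groundspeed 262.6 kt

Leg 1: track=149.8°, groundspeed=230.7 kt
Leg 2: track=358.7°, groundspeed=256.2 kt
Leg 3: track=23.2°, groundspeed=249.8 kt
Leg 4: track=54.4°, groundspeed=241.0 kt
Leg 5: track=310.4°, groundspeed=262.6 kt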